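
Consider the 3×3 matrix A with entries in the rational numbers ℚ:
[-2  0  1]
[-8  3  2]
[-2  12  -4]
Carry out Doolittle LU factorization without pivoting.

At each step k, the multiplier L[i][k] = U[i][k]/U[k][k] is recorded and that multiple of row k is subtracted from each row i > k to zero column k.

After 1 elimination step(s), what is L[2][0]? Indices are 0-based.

Step 1: pivot at (0,0) is -2.
  row1 ← row1 − (4)·row0  ⇒  L[1][0]=4, U row1=(0, 3, -2)
  row2 ← row2 − (1)·row0  ⇒  L[2][0]=1, U row2=(0, 12, -5)

L[2][0] = 1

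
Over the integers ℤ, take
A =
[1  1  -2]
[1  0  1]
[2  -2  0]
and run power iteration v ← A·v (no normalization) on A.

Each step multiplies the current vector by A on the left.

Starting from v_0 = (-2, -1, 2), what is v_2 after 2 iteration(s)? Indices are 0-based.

v_2 = (-3, -9, -14)

v_0 = (-2, -1, 2).
v_1 = A·v_0 = (-7, 0, -2).
v_2 = A·v_1 = (-3, -9, -14).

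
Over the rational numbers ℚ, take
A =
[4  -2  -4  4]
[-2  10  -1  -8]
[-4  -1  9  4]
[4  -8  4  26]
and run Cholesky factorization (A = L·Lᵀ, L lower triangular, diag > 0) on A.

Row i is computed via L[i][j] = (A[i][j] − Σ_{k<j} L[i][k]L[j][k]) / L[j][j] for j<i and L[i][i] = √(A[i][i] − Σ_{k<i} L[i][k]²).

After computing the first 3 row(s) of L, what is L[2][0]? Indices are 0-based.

Step 1: L[0][0] = √(4) = 2.
  L[1][0] = (-2) / L[0][0] = -1.
Step 2: L[1][1] = √(9) = 3.
  L[2][0] = (-4) / L[0][0] = -2.
  L[2][1] = (-3) / L[1][1] = -1.
Step 3: L[2][2] = √(4) = 2.

L[2][0] = -2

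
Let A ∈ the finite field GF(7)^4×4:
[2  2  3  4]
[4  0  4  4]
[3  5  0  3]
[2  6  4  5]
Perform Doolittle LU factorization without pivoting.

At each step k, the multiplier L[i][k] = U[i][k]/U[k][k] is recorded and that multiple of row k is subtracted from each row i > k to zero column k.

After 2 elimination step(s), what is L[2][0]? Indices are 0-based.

L[2][0] = 5

Step 1: pivot at (0,0) is 2.
  row1 ← row1 − (2)·row0  ⇒  L[1][0]=2, U row1=(0, 3, 5, 3)
  row2 ← row2 − (5)·row0  ⇒  L[2][0]=5, U row2=(0, 2, 6, 4)
  row3 ← row3 − (1)·row0  ⇒  L[3][0]=1, U row3=(0, 4, 1, 1)
Step 2: pivot at (1,1) is 3.
  row2 ← row2 − (3)·row1  ⇒  L[2][1]=3, U row2=(0, 0, 5, 2)
  row3 ← row3 − (6)·row1  ⇒  L[3][1]=6, U row3=(0, 0, 6, 4)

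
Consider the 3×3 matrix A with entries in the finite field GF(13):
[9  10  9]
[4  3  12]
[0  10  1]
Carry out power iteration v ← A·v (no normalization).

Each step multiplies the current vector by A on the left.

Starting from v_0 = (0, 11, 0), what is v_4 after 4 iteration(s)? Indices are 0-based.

v_4 = (6, 4, 1)

v_0 = (0, 11, 0).
v_1 = A·v_0 = (6, 7, 6).
v_2 = A·v_1 = (9, 0, 11).
v_3 = A·v_2 = (11, 12, 11).
v_4 = A·v_3 = (6, 4, 1).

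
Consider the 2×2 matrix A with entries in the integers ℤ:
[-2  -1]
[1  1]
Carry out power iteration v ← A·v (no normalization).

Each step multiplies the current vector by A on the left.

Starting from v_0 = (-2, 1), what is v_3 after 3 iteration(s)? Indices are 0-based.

v_3 = (8, -3)

v_0 = (-2, 1).
v_1 = A·v_0 = (3, -1).
v_2 = A·v_1 = (-5, 2).
v_3 = A·v_2 = (8, -3).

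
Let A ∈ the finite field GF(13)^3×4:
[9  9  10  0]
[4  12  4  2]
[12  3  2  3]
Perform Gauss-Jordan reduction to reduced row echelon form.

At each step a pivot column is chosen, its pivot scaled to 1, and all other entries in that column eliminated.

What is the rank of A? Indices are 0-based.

rank = 3

[1] R0 /= 9  ⇒  (1, 1, 4, 0)
     R1 -= 4·R0  ⇒  (0, 8, 1, 2)
     R2 -= 12·R0  ⇒  (0, 4, 6, 3)
[2] R1 /= 8  ⇒  (0, 1, 5, 10)
     R0 -= 1·R1  ⇒  (1, 0, 12, 3)
     R2 -= 4·R1  ⇒  (0, 0, 12, 2)
[3] R2 /= 12  ⇒  (0, 0, 1, 11)
     R0 -= 12·R2  ⇒  (1, 0, 0, 1)
     R1 -= 5·R2  ⇒  (0, 1, 0, 7)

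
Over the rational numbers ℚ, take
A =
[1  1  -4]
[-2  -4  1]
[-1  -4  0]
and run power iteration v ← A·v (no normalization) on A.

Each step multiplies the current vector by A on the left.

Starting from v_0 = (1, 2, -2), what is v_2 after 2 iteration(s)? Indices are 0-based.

v_2 = (35, 17, 37)

v_0 = (1, 2, -2).
v_1 = A·v_0 = (11, -12, -9).
v_2 = A·v_1 = (35, 17, 37).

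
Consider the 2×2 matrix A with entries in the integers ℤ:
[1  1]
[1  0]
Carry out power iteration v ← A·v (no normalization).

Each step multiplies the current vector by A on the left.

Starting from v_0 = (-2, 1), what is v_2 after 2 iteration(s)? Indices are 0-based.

v_0 = (-2, 1).
v_1 = A·v_0 = (-1, -2).
v_2 = A·v_1 = (-3, -1).

v_2 = (-3, -1)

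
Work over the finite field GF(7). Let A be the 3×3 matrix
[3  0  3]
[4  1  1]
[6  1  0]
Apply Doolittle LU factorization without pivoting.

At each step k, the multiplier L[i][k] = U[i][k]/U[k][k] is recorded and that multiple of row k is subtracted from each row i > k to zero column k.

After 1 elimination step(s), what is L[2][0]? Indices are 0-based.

L[2][0] = 2

[col 0] pivot 3
  R1 -= 6*R0 → (0, 1, 4)  (L[1][0] := 6)
  R2 -= 2*R0 → (0, 1, 1)  (L[2][0] := 2)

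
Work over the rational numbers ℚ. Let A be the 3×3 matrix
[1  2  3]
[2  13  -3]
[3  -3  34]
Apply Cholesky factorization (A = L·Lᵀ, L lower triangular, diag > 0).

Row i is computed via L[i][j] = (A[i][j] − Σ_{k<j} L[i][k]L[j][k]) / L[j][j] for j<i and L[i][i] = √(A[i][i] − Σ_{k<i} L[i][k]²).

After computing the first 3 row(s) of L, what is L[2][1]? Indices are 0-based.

Step 1: L[0][0] = √(1) = 1.
  L[1][0] = (2) / L[0][0] = 2.
Step 2: L[1][1] = √(9) = 3.
  L[2][0] = (3) / L[0][0] = 3.
  L[2][1] = (-9) / L[1][1] = -3.
Step 3: L[2][2] = √(16) = 4.

L[2][1] = -3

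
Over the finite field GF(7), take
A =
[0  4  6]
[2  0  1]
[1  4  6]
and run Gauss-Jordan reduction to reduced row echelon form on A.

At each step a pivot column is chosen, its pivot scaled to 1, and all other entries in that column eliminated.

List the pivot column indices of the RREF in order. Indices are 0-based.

step 1: exchange rows 0,1
step 1: normalize row 0 (÷2) = (1, 0, 4)
  row 2: subtract 1×row0 = (0, 4, 2)
step 2: normalize row 1 (÷4) = (0, 1, 5)
  row 2: subtract 4×row1 = (0, 0, 3)
step 3: normalize row 2 (÷3) = (0, 0, 1)
  row 0: subtract 4×row2 = (1, 0, 0)
  row 1: subtract 5×row2 = (0, 1, 0)

pivot columns: 0, 1, 2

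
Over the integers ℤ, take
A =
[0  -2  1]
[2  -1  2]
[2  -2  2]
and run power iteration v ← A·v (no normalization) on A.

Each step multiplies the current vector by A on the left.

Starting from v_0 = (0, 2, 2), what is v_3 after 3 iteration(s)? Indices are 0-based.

v_0 = (0, 2, 2).
v_1 = A·v_0 = (-2, 2, 0).
v_2 = A·v_1 = (-4, -6, -8).
v_3 = A·v_2 = (4, -18, -12).

v_3 = (4, -18, -12)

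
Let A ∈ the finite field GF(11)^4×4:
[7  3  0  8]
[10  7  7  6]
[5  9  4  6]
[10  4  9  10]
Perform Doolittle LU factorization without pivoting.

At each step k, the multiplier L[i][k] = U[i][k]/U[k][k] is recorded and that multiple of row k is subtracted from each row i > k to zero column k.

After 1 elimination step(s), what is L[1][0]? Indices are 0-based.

Step 1: pivot at (0,0) is 7.
  row1 ← row1 − (3)·row0  ⇒  L[1][0]=3, U row1=(0, 9, 7, 4)
  row2 ← row2 − (7)·row0  ⇒  L[2][0]=7, U row2=(0, 10, 4, 5)
  row3 ← row3 − (3)·row0  ⇒  L[3][0]=3, U row3=(0, 6, 9, 8)

L[1][0] = 3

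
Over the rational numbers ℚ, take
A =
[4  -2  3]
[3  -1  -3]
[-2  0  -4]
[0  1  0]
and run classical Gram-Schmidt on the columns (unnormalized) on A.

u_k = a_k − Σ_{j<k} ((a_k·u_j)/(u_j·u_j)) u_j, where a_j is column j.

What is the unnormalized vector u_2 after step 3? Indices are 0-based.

u_2 = (95/53, -224/53, -146/53, -34/53)

Step 1: u_0 = a_0 = (4, 3, -2, 0).
Step 2: u_1 = a_1 − (-11/29)·u_0 = (-14/29, 4/29, -22/29, 1).
Step 3: u_2 = a_2 − (11/29)·u_0 − (34/53)·u_1 = (95/53, -224/53, -146/53, -34/53).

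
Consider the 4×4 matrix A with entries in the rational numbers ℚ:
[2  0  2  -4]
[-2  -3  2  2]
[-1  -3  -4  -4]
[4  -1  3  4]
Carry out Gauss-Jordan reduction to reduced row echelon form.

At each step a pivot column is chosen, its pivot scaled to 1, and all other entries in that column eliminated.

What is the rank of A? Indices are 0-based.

rank = 4

step 1: normalize row 0 (÷2) = (1, 0, 1, -2)
  row 1: subtract -2×row0 = (0, -3, 4, -2)
  row 2: subtract -1×row0 = (0, -3, -3, -6)
  row 3: subtract 4×row0 = (0, -1, -1, 12)
step 2: normalize row 1 (÷-3) = (0, 1, -4/3, 2/3)
  row 2: subtract -3×row1 = (0, 0, -7, -4)
  row 3: subtract -1×row1 = (0, 0, -7/3, 38/3)
step 3: normalize row 2 (÷-7) = (0, 0, 1, 4/7)
  row 0: subtract 1×row2 = (1, 0, 0, -18/7)
  row 1: subtract -4/3×row2 = (0, 1, 0, 10/7)
  row 3: subtract -7/3×row2 = (0, 0, 0, 14)
step 4: normalize row 3 (÷14) = (0, 0, 0, 1)
  row 0: subtract -18/7×row3 = (1, 0, 0, 0)
  row 1: subtract 10/7×row3 = (0, 1, 0, 0)
  row 2: subtract 4/7×row3 = (0, 0, 1, 0)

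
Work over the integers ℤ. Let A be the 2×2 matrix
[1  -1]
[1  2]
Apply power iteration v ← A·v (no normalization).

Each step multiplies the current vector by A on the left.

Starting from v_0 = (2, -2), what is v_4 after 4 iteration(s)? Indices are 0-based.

v_0 = (2, -2).
v_1 = A·v_0 = (4, -2).
v_2 = A·v_1 = (6, 0).
v_3 = A·v_2 = (6, 6).
v_4 = A·v_3 = (0, 18).

v_4 = (0, 18)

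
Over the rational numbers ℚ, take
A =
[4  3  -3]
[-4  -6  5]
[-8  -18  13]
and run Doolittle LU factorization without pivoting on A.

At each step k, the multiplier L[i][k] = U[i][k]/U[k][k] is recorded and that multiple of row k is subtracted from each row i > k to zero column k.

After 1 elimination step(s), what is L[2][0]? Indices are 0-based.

[col 0] pivot 4
  R1 -= -1*R0 → (0, -3, 2)  (L[1][0] := -1)
  R2 -= -2*R0 → (0, -12, 7)  (L[2][0] := -2)

L[2][0] = -2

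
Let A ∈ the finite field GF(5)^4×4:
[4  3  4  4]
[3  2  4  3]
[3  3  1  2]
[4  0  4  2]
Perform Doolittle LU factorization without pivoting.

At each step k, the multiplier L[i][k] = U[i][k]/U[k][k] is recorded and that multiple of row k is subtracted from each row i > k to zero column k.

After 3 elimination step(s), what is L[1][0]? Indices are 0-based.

L[1][0] = 2

[col 0] pivot 4
  R1 -= 2*R0 → (0, 1, 1, 0)  (L[1][0] := 2)
  R2 -= 2*R0 → (0, 2, 3, 4)  (L[2][0] := 2)
  R3 -= 1*R0 → (0, 2, 0, 3)  (L[3][0] := 1)
[col 1] pivot 1
  R2 -= 2*R1 → (0, 0, 1, 4)  (L[2][1] := 2)
  R3 -= 2*R1 → (0, 0, 3, 3)  (L[3][1] := 2)
[col 2] pivot 1
  R3 -= 3*R2 → (0, 0, 0, 1)  (L[3][2] := 3)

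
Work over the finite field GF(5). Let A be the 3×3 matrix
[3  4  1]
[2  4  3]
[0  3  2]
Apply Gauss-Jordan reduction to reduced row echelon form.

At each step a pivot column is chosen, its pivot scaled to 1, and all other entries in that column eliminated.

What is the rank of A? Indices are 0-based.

rank = 3

[1] R0 /= 3  ⇒  (1, 3, 2)
     R1 -= 2·R0  ⇒  (0, 3, 4)
[2] R1 /= 3  ⇒  (0, 1, 3)
     R0 -= 3·R1  ⇒  (1, 0, 3)
     R2 -= 3·R1  ⇒  (0, 0, 3)
[3] R2 /= 3  ⇒  (0, 0, 1)
     R0 -= 3·R2  ⇒  (1, 0, 0)
     R1 -= 3·R2  ⇒  (0, 1, 0)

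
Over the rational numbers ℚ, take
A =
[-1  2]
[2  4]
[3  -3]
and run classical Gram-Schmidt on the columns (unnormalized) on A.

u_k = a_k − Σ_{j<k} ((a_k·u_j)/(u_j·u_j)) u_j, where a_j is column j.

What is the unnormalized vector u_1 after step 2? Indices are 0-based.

u_1 = (25/14, 31/7, -33/14)

Step 1: u_0 = a_0 = (-1, 2, 3).
Step 2: u_1 = a_1 − (-3/14)·u_0 = (25/14, 31/7, -33/14).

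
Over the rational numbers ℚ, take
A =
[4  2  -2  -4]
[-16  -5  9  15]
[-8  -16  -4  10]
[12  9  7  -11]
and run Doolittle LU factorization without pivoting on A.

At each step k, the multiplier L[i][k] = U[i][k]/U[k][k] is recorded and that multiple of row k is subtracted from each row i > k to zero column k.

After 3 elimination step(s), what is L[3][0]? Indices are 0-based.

L[3][0] = 3

k=0: U[0][0]=4
  eliminate (1,0): mult=-4, new row 1: (0, 3, 1, -1); set L[1][0]=-4
  eliminate (2,0): mult=-2, new row 2: (0, -12, -8, 2); set L[2][0]=-2
  eliminate (3,0): mult=3, new row 3: (0, 3, 13, 1); set L[3][0]=3
k=1: U[1][1]=3
  eliminate (2,1): mult=-4, new row 2: (0, 0, -4, -2); set L[2][1]=-4
  eliminate (3,1): mult=1, new row 3: (0, 0, 12, 2); set L[3][1]=1
k=2: U[2][2]=-4
  eliminate (3,2): mult=-3, new row 3: (0, 0, 0, -4); set L[3][2]=-3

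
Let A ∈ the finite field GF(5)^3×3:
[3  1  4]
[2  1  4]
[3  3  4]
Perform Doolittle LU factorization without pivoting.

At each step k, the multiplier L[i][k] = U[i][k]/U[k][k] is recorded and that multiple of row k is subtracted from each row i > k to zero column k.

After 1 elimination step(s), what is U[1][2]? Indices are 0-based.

U[1][2] = 3

k=0: U[0][0]=3
  eliminate (1,0): mult=4, new row 1: (0, 2, 3); set L[1][0]=4
  eliminate (2,0): mult=1, new row 2: (0, 2, 0); set L[2][0]=1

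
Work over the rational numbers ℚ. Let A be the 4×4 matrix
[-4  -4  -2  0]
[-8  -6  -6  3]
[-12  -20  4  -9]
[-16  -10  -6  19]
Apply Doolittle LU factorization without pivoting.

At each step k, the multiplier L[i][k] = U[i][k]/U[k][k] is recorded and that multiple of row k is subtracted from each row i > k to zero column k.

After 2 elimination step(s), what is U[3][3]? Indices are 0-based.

U[3][3] = 10

[col 0] pivot -4
  R1 -= 2*R0 → (0, 2, -2, 3)  (L[1][0] := 2)
  R2 -= 3*R0 → (0, -8, 10, -9)  (L[2][0] := 3)
  R3 -= 4*R0 → (0, 6, 2, 19)  (L[3][0] := 4)
[col 1] pivot 2
  R2 -= -4*R1 → (0, 0, 2, 3)  (L[2][1] := -4)
  R3 -= 3*R1 → (0, 0, 8, 10)  (L[3][1] := 3)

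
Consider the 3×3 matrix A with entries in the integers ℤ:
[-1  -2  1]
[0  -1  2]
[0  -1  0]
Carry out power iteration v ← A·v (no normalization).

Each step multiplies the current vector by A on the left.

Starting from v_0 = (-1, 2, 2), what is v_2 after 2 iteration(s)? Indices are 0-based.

v_0 = (-1, 2, 2).
v_1 = A·v_0 = (-1, 2, -2).
v_2 = A·v_1 = (-5, -6, -2).

v_2 = (-5, -6, -2)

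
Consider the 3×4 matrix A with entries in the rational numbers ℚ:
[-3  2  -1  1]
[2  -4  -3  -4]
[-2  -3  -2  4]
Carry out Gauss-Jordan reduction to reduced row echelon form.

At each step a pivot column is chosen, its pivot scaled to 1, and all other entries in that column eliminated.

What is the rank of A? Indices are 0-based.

step 1: normalize row 0 (÷-3) = (1, -2/3, 1/3, -1/3)
  row 1: subtract 2×row0 = (0, -8/3, -11/3, -10/3)
  row 2: subtract -2×row0 = (0, -13/3, -4/3, 10/3)
step 2: normalize row 1 (÷-8/3) = (0, 1, 11/8, 5/4)
  row 0: subtract -2/3×row1 = (1, 0, 5/4, 1/2)
  row 2: subtract -13/3×row1 = (0, 0, 37/8, 35/4)
step 3: normalize row 2 (÷37/8) = (0, 0, 1, 70/37)
  row 0: subtract 5/4×row2 = (1, 0, 0, -69/37)
  row 1: subtract 11/8×row2 = (0, 1, 0, -50/37)

rank = 3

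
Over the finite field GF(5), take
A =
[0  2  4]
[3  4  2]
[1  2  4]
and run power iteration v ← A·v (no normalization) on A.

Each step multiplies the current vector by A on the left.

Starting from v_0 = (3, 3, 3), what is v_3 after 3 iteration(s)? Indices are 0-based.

v_0 = (3, 3, 3).
v_1 = A·v_0 = (3, 2, 1).
v_2 = A·v_1 = (3, 4, 1).
v_3 = A·v_2 = (2, 2, 0).

v_3 = (2, 2, 0)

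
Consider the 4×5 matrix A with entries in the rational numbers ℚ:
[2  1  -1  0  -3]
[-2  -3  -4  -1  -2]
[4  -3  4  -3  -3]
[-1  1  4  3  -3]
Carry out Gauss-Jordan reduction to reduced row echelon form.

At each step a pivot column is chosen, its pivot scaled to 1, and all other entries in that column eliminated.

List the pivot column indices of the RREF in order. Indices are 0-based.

[1] R0 /= 2  ⇒  (1, 1/2, -1/2, 0, -3/2)
     R1 -= -2·R0  ⇒  (0, -2, -5, -1, -5)
     R2 -= 4·R0  ⇒  (0, -5, 6, -3, 3)
     R3 -= -1·R0  ⇒  (0, 3/2, 7/2, 3, -9/2)
[2] R1 /= -2  ⇒  (0, 1, 5/2, 1/2, 5/2)
     R0 -= 1/2·R1  ⇒  (1, 0, -7/4, -1/4, -11/4)
     R2 -= -5·R1  ⇒  (0, 0, 37/2, -1/2, 31/2)
     R3 -= 3/2·R1  ⇒  (0, 0, -1/4, 9/4, -33/4)
[3] R2 /= 37/2  ⇒  (0, 0, 1, -1/37, 31/37)
     R0 -= -7/4·R2  ⇒  (1, 0, 0, -11/37, -95/74)
     R1 -= 5/2·R2  ⇒  (0, 1, 0, 21/37, 15/37)
     R3 -= -1/4·R2  ⇒  (0, 0, 0, 83/37, -595/74)
[4] R3 /= 83/37  ⇒  (0, 0, 0, 1, -595/166)
     R0 -= -11/37·R3  ⇒  (1, 0, 0, 0, -195/83)
     R1 -= 21/37·R3  ⇒  (0, 1, 0, 0, 405/166)
     R2 -= -1/37·R3  ⇒  (0, 0, 1, 0, 123/166)

pivot columns: 0, 1, 2, 3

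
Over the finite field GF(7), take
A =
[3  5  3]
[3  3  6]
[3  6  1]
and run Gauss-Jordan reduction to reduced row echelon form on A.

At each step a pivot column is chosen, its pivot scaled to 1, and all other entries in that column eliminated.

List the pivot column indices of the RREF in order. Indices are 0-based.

step 1: normalize row 0 (÷3) = (1, 4, 1)
  row 1: subtract 3×row0 = (0, 5, 3)
  row 2: subtract 3×row0 = (0, 1, 5)
step 2: normalize row 1 (÷5) = (0, 1, 2)
  row 0: subtract 4×row1 = (1, 0, 0)
  row 2: subtract 1×row1 = (0, 0, 3)
step 3: normalize row 2 (÷3) = (0, 0, 1)
  row 1: subtract 2×row2 = (0, 1, 0)

pivot columns: 0, 1, 2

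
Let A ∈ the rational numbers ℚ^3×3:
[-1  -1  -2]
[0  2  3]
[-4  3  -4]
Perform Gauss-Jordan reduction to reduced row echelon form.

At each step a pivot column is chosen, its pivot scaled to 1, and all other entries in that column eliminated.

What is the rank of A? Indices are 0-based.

rank = 3

[1] R0 /= -1  ⇒  (1, 1, 2)
     R2 -= -4·R0  ⇒  (0, 7, 4)
[2] R1 /= 2  ⇒  (0, 1, 3/2)
     R0 -= 1·R1  ⇒  (1, 0, 1/2)
     R2 -= 7·R1  ⇒  (0, 0, -13/2)
[3] R2 /= -13/2  ⇒  (0, 0, 1)
     R0 -= 1/2·R2  ⇒  (1, 0, 0)
     R1 -= 3/2·R2  ⇒  (0, 1, 0)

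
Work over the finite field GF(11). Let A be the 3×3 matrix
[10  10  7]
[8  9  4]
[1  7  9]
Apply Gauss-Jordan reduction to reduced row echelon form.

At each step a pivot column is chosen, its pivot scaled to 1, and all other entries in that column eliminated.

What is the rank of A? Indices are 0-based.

[1] R0 /= 10  ⇒  (1, 1, 4)
     R1 -= 8·R0  ⇒  (0, 1, 5)
     R2 -= 1·R0  ⇒  (0, 6, 5)
[2] R1 /= 1  ⇒  (0, 1, 5)
     R0 -= 1·R1  ⇒  (1, 0, 10)
     R2 -= 6·R1  ⇒  (0, 0, 8)
[3] R2 /= 8  ⇒  (0, 0, 1)
     R0 -= 10·R2  ⇒  (1, 0, 0)
     R1 -= 5·R2  ⇒  (0, 1, 0)

rank = 3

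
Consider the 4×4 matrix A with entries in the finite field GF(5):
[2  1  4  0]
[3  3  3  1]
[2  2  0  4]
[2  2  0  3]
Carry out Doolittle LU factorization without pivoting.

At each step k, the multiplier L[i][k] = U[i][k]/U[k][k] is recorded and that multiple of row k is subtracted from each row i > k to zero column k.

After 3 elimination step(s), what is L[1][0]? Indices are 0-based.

[col 0] pivot 2
  R1 -= 4*R0 → (0, 4, 2, 1)  (L[1][0] := 4)
  R2 -= 1*R0 → (0, 1, 1, 4)  (L[2][0] := 1)
  R3 -= 1*R0 → (0, 1, 1, 3)  (L[3][0] := 1)
[col 1] pivot 4
  R2 -= 4*R1 → (0, 0, 3, 0)  (L[2][1] := 4)
  R3 -= 4*R1 → (0, 0, 3, 4)  (L[3][1] := 4)
[col 2] pivot 3
  R3 -= 1*R2 → (0, 0, 0, 4)  (L[3][2] := 1)

L[1][0] = 4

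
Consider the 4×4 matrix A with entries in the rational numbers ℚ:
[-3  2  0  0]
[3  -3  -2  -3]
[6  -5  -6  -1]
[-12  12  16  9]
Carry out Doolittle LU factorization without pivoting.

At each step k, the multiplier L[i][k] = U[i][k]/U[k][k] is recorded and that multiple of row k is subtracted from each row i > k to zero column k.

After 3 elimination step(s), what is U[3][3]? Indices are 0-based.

U[3][3] = 1

[col 0] pivot -3
  R1 -= -1*R0 → (0, -1, -2, -3)  (L[1][0] := -1)
  R2 -= -2*R0 → (0, -1, -6, -1)  (L[2][0] := -2)
  R3 -= 4*R0 → (0, 4, 16, 9)  (L[3][0] := 4)
[col 1] pivot -1
  R2 -= 1*R1 → (0, 0, -4, 2)  (L[2][1] := 1)
  R3 -= -4*R1 → (0, 0, 8, -3)  (L[3][1] := -4)
[col 2] pivot -4
  R3 -= -2*R2 → (0, 0, 0, 1)  (L[3][2] := -2)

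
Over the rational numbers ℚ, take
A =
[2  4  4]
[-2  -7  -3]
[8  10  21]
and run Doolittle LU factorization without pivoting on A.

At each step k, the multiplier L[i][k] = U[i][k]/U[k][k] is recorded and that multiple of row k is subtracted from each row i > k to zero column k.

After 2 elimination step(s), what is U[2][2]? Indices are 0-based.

Step 1: pivot at (0,0) is 2.
  row1 ← row1 − (-1)·row0  ⇒  L[1][0]=-1, U row1=(0, -3, 1)
  row2 ← row2 − (4)·row0  ⇒  L[2][0]=4, U row2=(0, -6, 5)
Step 2: pivot at (1,1) is -3.
  row2 ← row2 − (2)·row1  ⇒  L[2][1]=2, U row2=(0, 0, 3)

U[2][2] = 3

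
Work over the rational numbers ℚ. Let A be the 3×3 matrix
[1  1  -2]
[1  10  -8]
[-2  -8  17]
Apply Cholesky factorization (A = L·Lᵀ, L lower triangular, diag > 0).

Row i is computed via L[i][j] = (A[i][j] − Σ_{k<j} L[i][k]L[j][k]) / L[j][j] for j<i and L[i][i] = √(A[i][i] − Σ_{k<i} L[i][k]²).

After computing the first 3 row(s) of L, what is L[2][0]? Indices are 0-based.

Step 1: L[0][0] = √(1) = 1.
  L[1][0] = (1) / L[0][0] = 1.
Step 2: L[1][1] = √(9) = 3.
  L[2][0] = (-2) / L[0][0] = -2.
  L[2][1] = (-6) / L[1][1] = -2.
Step 3: L[2][2] = √(9) = 3.

L[2][0] = -2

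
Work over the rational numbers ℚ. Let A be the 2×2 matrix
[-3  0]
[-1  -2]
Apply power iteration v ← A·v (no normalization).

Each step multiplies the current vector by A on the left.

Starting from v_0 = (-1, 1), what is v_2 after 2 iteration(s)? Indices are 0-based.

v_0 = (-1, 1).
v_1 = A·v_0 = (3, -1).
v_2 = A·v_1 = (-9, -1).

v_2 = (-9, -1)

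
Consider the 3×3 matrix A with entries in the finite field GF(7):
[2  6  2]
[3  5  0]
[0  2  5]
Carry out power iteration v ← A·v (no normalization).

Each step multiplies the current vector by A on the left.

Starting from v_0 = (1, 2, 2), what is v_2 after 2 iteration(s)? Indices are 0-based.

v_2 = (2, 0, 5)

v_0 = (1, 2, 2).
v_1 = A·v_0 = (4, 6, 0).
v_2 = A·v_1 = (2, 0, 5).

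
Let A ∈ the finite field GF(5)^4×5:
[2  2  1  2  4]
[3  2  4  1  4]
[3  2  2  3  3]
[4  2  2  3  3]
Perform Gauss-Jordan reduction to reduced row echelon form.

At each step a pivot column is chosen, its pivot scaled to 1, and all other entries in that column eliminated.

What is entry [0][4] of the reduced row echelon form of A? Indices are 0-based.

M[0][4] = 0

step 1: normalize row 0 (÷2) = (1, 1, 3, 1, 2)
  row 1: subtract 3×row0 = (0, 4, 0, 3, 3)
  row 2: subtract 3×row0 = (0, 4, 3, 0, 2)
  row 3: subtract 4×row0 = (0, 3, 0, 4, 0)
step 2: normalize row 1 (÷4) = (0, 1, 0, 2, 2)
  row 0: subtract 1×row1 = (1, 0, 3, 4, 0)
  row 2: subtract 4×row1 = (0, 0, 3, 2, 4)
  row 3: subtract 3×row1 = (0, 0, 0, 3, 4)
step 3: normalize row 2 (÷3) = (0, 0, 1, 4, 3)
  row 0: subtract 3×row2 = (1, 0, 0, 2, 1)
step 4: normalize row 3 (÷3) = (0, 0, 0, 1, 3)
  row 0: subtract 2×row3 = (1, 0, 0, 0, 0)
  row 1: subtract 2×row3 = (0, 1, 0, 0, 1)
  row 2: subtract 4×row3 = (0, 0, 1, 0, 1)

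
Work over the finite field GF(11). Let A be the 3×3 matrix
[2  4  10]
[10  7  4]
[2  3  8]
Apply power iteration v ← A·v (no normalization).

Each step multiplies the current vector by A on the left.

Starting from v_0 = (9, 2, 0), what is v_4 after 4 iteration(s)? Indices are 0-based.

v_0 = (9, 2, 0).
v_1 = A·v_0 = (4, 5, 2).
v_2 = A·v_1 = (4, 6, 6).
v_3 = A·v_2 = (4, 7, 8).
v_4 = A·v_3 = (6, 0, 5).

v_4 = (6, 0, 5)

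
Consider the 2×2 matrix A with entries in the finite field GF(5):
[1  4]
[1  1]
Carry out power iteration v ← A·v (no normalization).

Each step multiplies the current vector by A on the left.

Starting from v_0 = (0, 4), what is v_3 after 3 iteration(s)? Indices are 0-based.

v_3 = (2, 2)

v_0 = (0, 4).
v_1 = A·v_0 = (1, 4).
v_2 = A·v_1 = (2, 0).
v_3 = A·v_2 = (2, 2).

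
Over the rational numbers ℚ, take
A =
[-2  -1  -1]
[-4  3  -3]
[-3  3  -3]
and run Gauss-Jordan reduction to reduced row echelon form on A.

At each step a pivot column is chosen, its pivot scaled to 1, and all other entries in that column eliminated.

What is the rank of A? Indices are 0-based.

step 1: normalize row 0 (÷-2) = (1, 1/2, 1/2)
  row 1: subtract -4×row0 = (0, 5, -1)
  row 2: subtract -3×row0 = (0, 9/2, -3/2)
step 2: normalize row 1 (÷5) = (0, 1, -1/5)
  row 0: subtract 1/2×row1 = (1, 0, 3/5)
  row 2: subtract 9/2×row1 = (0, 0, -3/5)
step 3: normalize row 2 (÷-3/5) = (0, 0, 1)
  row 0: subtract 3/5×row2 = (1, 0, 0)
  row 1: subtract -1/5×row2 = (0, 1, 0)

rank = 3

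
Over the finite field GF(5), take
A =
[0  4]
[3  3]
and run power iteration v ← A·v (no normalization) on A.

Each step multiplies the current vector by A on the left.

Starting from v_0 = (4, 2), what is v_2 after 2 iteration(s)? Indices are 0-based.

v_2 = (2, 3)

v_0 = (4, 2).
v_1 = A·v_0 = (3, 3).
v_2 = A·v_1 = (2, 3).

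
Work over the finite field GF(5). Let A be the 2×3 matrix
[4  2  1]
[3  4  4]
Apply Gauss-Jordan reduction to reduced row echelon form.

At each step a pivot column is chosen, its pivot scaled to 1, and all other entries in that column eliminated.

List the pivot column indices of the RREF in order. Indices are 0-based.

step 1: normalize row 0 (÷4) = (1, 3, 4)
  row 1: subtract 3×row0 = (0, 0, 2)
skip col 1 (zero from row 1)
step 2: normalize row 1 (÷2) = (0, 0, 1)
  row 0: subtract 4×row1 = (1, 3, 0)

pivot columns: 0, 2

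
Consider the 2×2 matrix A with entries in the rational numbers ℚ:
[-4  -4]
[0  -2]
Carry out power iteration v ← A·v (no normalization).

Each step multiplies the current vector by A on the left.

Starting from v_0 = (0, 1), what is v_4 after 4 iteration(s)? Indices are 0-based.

v_4 = (480, 16)

v_0 = (0, 1).
v_1 = A·v_0 = (-4, -2).
v_2 = A·v_1 = (24, 4).
v_3 = A·v_2 = (-112, -8).
v_4 = A·v_3 = (480, 16).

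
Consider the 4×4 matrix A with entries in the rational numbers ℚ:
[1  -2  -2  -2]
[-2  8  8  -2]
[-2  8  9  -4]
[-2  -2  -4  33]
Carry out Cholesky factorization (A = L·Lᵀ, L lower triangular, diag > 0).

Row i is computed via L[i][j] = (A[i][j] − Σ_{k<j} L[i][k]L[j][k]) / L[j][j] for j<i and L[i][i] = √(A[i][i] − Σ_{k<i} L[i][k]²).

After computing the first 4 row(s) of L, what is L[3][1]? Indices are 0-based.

L[3][1] = -3

Step 1: L[0][0] = √(1) = 1.
  L[1][0] = (-2) / L[0][0] = -2.
Step 2: L[1][1] = √(4) = 2.
  L[2][0] = (-2) / L[0][0] = -2.
  L[2][1] = (4) / L[1][1] = 2.
Step 3: L[2][2] = √(1) = 1.
  L[3][0] = (-2) / L[0][0] = -2.
  L[3][1] = (-6) / L[1][1] = -3.
  L[3][2] = (-2) / L[2][2] = -2.
Step 4: L[3][3] = √(16) = 4.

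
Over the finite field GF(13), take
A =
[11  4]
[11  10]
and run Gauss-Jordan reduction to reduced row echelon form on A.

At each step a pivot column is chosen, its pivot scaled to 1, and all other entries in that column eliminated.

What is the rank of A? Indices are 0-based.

pivot(0,0)=11: scale R0 → (1, 11)
  clear (1,0): R1 −= (11)R0 → (0, 6)
pivot(1,1)=6: scale R1 → (0, 1)
  clear (0,1): R0 −= (11)R1 → (1, 0)

rank = 2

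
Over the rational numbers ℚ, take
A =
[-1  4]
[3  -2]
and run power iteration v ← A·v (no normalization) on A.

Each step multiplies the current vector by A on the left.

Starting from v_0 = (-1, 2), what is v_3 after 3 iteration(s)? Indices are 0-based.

v_3 = (201, -193)

v_0 = (-1, 2).
v_1 = A·v_0 = (9, -7).
v_2 = A·v_1 = (-37, 41).
v_3 = A·v_2 = (201, -193).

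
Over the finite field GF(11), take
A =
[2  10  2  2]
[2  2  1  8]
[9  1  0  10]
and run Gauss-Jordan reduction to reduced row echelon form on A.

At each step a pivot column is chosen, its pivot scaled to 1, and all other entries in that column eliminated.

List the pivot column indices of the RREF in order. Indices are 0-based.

pivot columns: 0, 1, 2

[1] R0 /= 2  ⇒  (1, 5, 1, 1)
     R1 -= 2·R0  ⇒  (0, 3, 10, 6)
     R2 -= 9·R0  ⇒  (0, 0, 2, 1)
[2] R1 /= 3  ⇒  (0, 1, 7, 2)
     R0 -= 5·R1  ⇒  (1, 0, 10, 2)
[3] R2 /= 2  ⇒  (0, 0, 1, 6)
     R0 -= 10·R2  ⇒  (1, 0, 0, 8)
     R1 -= 7·R2  ⇒  (0, 1, 0, 4)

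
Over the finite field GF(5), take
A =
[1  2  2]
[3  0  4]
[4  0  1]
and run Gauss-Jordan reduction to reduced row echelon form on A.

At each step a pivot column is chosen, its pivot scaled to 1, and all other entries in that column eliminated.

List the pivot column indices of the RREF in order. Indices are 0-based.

[1] R0 /= 1  ⇒  (1, 2, 2)
     R1 -= 3·R0  ⇒  (0, 4, 3)
     R2 -= 4·R0  ⇒  (0, 2, 3)
[2] R1 /= 4  ⇒  (0, 1, 2)
     R0 -= 2·R1  ⇒  (1, 0, 3)
     R2 -= 2·R1  ⇒  (0, 0, 4)
[3] R2 /= 4  ⇒  (0, 0, 1)
     R0 -= 3·R2  ⇒  (1, 0, 0)
     R1 -= 2·R2  ⇒  (0, 1, 0)

pivot columns: 0, 1, 2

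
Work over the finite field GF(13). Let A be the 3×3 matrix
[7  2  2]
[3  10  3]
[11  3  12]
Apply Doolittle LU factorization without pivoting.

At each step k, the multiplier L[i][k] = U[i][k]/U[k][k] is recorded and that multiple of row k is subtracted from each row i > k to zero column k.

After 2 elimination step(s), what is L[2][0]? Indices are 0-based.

L[2][0] = 9

Step 1: pivot at (0,0) is 7.
  row1 ← row1 − (6)·row0  ⇒  L[1][0]=6, U row1=(0, 11, 4)
  row2 ← row2 − (9)·row0  ⇒  L[2][0]=9, U row2=(0, 11, 7)
Step 2: pivot at (1,1) is 11.
  row2 ← row2 − (1)·row1  ⇒  L[2][1]=1, U row2=(0, 0, 3)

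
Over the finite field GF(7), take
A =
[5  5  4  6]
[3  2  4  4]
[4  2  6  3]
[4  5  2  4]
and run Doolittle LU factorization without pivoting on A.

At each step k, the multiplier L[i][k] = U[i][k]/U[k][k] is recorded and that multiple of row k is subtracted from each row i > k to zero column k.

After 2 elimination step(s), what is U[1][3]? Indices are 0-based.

Step 1: pivot at (0,0) is 5.
  row1 ← row1 − (2)·row0  ⇒  L[1][0]=2, U row1=(0, 6, 3, 6)
  row2 ← row2 − (5)·row0  ⇒  L[2][0]=5, U row2=(0, 5, 0, 1)
  row3 ← row3 − (5)·row0  ⇒  L[3][0]=5, U row3=(0, 1, 3, 2)
Step 2: pivot at (1,1) is 6.
  row2 ← row2 − (2)·row1  ⇒  L[2][1]=2, U row2=(0, 0, 1, 3)
  row3 ← row3 − (6)·row1  ⇒  L[3][1]=6, U row3=(0, 0, 6, 1)

U[1][3] = 6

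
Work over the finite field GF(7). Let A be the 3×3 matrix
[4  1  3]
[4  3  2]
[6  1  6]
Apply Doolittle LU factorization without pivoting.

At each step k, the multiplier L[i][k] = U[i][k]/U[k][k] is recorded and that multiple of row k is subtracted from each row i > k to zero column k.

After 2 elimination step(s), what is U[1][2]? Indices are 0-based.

U[1][2] = 6

k=0: U[0][0]=4
  eliminate (1,0): mult=1, new row 1: (0, 2, 6); set L[1][0]=1
  eliminate (2,0): mult=5, new row 2: (0, 3, 5); set L[2][0]=5
k=1: U[1][1]=2
  eliminate (2,1): mult=5, new row 2: (0, 0, 3); set L[2][1]=5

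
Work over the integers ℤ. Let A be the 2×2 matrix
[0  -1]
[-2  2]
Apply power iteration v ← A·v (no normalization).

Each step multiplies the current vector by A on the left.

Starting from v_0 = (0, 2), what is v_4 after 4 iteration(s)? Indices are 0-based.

v_0 = (0, 2).
v_1 = A·v_0 = (-2, 4).
v_2 = A·v_1 = (-4, 12).
v_3 = A·v_2 = (-12, 32).
v_4 = A·v_3 = (-32, 88).

v_4 = (-32, 88)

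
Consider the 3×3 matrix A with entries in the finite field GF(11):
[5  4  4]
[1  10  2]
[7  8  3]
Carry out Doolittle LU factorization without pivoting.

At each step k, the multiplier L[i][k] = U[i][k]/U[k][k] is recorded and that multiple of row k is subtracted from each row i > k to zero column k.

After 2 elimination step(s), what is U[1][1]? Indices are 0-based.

k=0: U[0][0]=5
  eliminate (1,0): mult=9, new row 1: (0, 7, 10); set L[1][0]=9
  eliminate (2,0): mult=8, new row 2: (0, 9, 4); set L[2][0]=8
k=1: U[1][1]=7
  eliminate (2,1): mult=6, new row 2: (0, 0, 10); set L[2][1]=6

U[1][1] = 7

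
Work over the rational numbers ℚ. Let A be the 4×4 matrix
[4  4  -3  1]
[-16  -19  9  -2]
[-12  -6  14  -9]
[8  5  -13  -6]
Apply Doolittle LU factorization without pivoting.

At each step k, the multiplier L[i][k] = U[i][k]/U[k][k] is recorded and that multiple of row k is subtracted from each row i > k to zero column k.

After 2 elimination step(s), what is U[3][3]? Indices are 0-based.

[col 0] pivot 4
  R1 -= -4*R0 → (0, -3, -3, 2)  (L[1][0] := -4)
  R2 -= -3*R0 → (0, 6, 5, -6)  (L[2][0] := -3)
  R3 -= 2*R0 → (0, -3, -7, -8)  (L[3][0] := 2)
[col 1] pivot -3
  R2 -= -2*R1 → (0, 0, -1, -2)  (L[2][1] := -2)
  R3 -= 1*R1 → (0, 0, -4, -10)  (L[3][1] := 1)

U[3][3] = -10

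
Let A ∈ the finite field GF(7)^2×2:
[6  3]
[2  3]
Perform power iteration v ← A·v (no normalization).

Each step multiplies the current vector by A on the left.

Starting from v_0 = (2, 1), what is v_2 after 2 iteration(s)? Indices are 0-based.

v_0 = (2, 1).
v_1 = A·v_0 = (1, 0).
v_2 = A·v_1 = (6, 2).

v_2 = (6, 2)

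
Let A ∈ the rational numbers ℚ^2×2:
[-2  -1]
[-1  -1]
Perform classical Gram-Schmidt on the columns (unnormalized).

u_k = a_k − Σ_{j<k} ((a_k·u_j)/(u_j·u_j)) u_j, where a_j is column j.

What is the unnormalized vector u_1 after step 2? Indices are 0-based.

u_1 = (1/5, -2/5)

Step 1: u_0 = a_0 = (-2, -1).
Step 2: u_1 = a_1 − (3/5)·u_0 = (1/5, -2/5).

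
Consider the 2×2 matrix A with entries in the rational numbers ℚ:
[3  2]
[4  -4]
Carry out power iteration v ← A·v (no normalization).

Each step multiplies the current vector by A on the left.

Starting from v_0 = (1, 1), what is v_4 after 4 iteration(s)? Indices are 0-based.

v_0 = (1, 1).
v_1 = A·v_0 = (5, 0).
v_2 = A·v_1 = (15, 20).
v_3 = A·v_2 = (85, -20).
v_4 = A·v_3 = (215, 420).

v_4 = (215, 420)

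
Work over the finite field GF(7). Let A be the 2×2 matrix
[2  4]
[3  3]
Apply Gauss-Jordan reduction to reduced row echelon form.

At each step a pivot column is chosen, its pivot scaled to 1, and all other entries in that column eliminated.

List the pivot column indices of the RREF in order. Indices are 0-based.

pivot columns: 0, 1

pivot(0,0)=2: scale R0 → (1, 2)
  clear (1,0): R1 −= (3)R0 → (0, 4)
pivot(1,1)=4: scale R1 → (0, 1)
  clear (0,1): R0 −= (2)R1 → (1, 0)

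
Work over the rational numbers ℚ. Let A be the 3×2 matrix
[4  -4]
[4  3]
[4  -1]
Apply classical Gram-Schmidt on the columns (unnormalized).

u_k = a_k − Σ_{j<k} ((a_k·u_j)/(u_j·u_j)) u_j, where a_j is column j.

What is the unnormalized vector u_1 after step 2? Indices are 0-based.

Step 1: u_0 = a_0 = (4, 4, 4).
Step 2: u_1 = a_1 − (-1/6)·u_0 = (-10/3, 11/3, -1/3).

u_1 = (-10/3, 11/3, -1/3)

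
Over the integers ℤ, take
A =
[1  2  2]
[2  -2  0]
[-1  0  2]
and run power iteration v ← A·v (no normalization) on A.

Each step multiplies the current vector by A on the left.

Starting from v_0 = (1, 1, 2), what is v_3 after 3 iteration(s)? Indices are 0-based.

v_0 = (1, 1, 2).
v_1 = A·v_0 = (7, 0, 3).
v_2 = A·v_1 = (13, 14, -1).
v_3 = A·v_2 = (39, -2, -15).

v_3 = (39, -2, -15)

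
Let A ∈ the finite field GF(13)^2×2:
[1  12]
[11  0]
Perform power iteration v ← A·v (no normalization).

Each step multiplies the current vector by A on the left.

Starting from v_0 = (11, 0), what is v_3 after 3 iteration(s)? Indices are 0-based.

v_0 = (11, 0).
v_1 = A·v_0 = (11, 4).
v_2 = A·v_1 = (7, 4).
v_3 = A·v_2 = (3, 12).

v_3 = (3, 12)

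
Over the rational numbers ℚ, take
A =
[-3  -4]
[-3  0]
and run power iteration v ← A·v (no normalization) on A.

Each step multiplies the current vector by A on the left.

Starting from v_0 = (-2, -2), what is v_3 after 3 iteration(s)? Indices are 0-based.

v_0 = (-2, -2).
v_1 = A·v_0 = (14, 6).
v_2 = A·v_1 = (-66, -42).
v_3 = A·v_2 = (366, 198).

v_3 = (366, 198)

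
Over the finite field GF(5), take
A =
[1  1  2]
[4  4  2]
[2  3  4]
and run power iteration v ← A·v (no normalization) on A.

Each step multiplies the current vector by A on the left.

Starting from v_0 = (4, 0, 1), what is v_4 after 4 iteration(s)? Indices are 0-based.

v_4 = (0, 3, 0)

v_0 = (4, 0, 1).
v_1 = A·v_0 = (1, 3, 2).
v_2 = A·v_1 = (3, 0, 4).
v_3 = A·v_2 = (1, 0, 2).
v_4 = A·v_3 = (0, 3, 0).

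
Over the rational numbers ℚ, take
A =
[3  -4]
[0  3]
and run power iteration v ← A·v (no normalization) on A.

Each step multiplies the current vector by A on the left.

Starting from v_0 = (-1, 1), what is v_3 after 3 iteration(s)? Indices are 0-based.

v_0 = (-1, 1).
v_1 = A·v_0 = (-7, 3).
v_2 = A·v_1 = (-33, 9).
v_3 = A·v_2 = (-135, 27).

v_3 = (-135, 27)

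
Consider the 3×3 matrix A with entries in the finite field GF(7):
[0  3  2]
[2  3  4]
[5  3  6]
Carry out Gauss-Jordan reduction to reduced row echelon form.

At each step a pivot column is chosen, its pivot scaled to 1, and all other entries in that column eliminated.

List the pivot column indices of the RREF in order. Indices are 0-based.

pivot columns: 0, 1, 2

step 1: exchange rows 0,1
step 1: normalize row 0 (÷2) = (1, 5, 2)
  row 2: subtract 5×row0 = (0, 6, 3)
step 2: normalize row 1 (÷3) = (0, 1, 3)
  row 0: subtract 5×row1 = (1, 0, 1)
  row 2: subtract 6×row1 = (0, 0, 6)
step 3: normalize row 2 (÷6) = (0, 0, 1)
  row 0: subtract 1×row2 = (1, 0, 0)
  row 1: subtract 3×row2 = (0, 1, 0)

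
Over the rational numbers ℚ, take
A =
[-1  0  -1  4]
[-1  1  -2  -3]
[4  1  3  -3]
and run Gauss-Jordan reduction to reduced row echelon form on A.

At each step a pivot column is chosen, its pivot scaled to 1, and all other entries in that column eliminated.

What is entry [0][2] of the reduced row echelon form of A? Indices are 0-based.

pivot(0,0)=-1: scale R0 → (1, 0, 1, -4)
  clear (1,0): R1 −= (-1)R0 → (0, 1, -1, -7)
  clear (2,0): R2 −= (4)R0 → (0, 1, -1, 13)
pivot(1,1)=1: scale R1 → (0, 1, -1, -7)
  clear (2,1): R2 −= (1)R1 → (0, 0, 0, 20)
col 2: no nonzero at/below row 2; advance.
pivot(2,3)=20: scale R2 → (0, 0, 0, 1)
  clear (0,3): R0 −= (-4)R2 → (1, 0, 1, 0)
  clear (1,3): R1 −= (-7)R2 → (0, 1, -1, 0)

M[0][2] = 1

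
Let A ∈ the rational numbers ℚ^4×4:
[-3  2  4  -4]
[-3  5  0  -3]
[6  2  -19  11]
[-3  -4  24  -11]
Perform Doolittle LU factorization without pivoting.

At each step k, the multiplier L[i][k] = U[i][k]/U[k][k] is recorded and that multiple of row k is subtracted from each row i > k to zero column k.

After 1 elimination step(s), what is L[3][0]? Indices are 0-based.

L[3][0] = 1

[col 0] pivot -3
  R1 -= 1*R0 → (0, 3, -4, 1)  (L[1][0] := 1)
  R2 -= -2*R0 → (0, 6, -11, 3)  (L[2][0] := -2)
  R3 -= 1*R0 → (0, -6, 20, -7)  (L[3][0] := 1)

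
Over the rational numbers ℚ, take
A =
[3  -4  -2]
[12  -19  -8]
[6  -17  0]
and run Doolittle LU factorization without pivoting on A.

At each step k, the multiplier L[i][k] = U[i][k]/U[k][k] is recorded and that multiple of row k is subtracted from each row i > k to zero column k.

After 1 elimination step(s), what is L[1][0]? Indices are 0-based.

k=0: U[0][0]=3
  eliminate (1,0): mult=4, new row 1: (0, -3, 0); set L[1][0]=4
  eliminate (2,0): mult=2, new row 2: (0, -9, 4); set L[2][0]=2

L[1][0] = 4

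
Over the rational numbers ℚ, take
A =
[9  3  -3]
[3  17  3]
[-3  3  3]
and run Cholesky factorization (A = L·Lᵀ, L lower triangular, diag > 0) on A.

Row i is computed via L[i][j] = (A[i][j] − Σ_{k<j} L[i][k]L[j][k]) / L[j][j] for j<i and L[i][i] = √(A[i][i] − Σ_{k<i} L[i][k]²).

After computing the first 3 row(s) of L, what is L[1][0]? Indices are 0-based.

Step 1: L[0][0] = √(9) = 3.
  L[1][0] = (3) / L[0][0] = 1.
Step 2: L[1][1] = √(16) = 4.
  L[2][0] = (-3) / L[0][0] = -1.
  L[2][1] = (4) / L[1][1] = 1.
Step 3: L[2][2] = √(1) = 1.

L[1][0] = 1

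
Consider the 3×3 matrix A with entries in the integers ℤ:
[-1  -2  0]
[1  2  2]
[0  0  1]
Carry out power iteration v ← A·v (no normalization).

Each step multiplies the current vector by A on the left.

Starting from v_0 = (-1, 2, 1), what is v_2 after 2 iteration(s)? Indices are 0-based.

v_2 = (-7, 9, 1)

v_0 = (-1, 2, 1).
v_1 = A·v_0 = (-3, 5, 1).
v_2 = A·v_1 = (-7, 9, 1).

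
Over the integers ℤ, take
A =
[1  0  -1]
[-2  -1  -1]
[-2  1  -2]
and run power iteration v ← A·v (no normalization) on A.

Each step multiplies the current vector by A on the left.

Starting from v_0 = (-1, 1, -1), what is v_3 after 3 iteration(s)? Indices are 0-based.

v_0 = (-1, 1, -1).
v_1 = A·v_0 = (0, 2, 5).
v_2 = A·v_1 = (-5, -7, -8).
v_3 = A·v_2 = (3, 25, 19).

v_3 = (3, 25, 19)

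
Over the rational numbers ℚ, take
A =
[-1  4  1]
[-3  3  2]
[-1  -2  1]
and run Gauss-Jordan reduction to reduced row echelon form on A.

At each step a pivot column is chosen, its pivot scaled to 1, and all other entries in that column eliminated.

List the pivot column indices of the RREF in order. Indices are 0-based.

pivot(0,0)=-1: scale R0 → (1, -4, -1)
  clear (1,0): R1 −= (-3)R0 → (0, -9, -1)
  clear (2,0): R2 −= (-1)R0 → (0, -6, 0)
pivot(1,1)=-9: scale R1 → (0, 1, 1/9)
  clear (0,1): R0 −= (-4)R1 → (1, 0, -5/9)
  clear (2,1): R2 −= (-6)R1 → (0, 0, 2/3)
pivot(2,2)=2/3: scale R2 → (0, 0, 1)
  clear (0,2): R0 −= (-5/9)R2 → (1, 0, 0)
  clear (1,2): R1 −= (1/9)R2 → (0, 1, 0)

pivot columns: 0, 1, 2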